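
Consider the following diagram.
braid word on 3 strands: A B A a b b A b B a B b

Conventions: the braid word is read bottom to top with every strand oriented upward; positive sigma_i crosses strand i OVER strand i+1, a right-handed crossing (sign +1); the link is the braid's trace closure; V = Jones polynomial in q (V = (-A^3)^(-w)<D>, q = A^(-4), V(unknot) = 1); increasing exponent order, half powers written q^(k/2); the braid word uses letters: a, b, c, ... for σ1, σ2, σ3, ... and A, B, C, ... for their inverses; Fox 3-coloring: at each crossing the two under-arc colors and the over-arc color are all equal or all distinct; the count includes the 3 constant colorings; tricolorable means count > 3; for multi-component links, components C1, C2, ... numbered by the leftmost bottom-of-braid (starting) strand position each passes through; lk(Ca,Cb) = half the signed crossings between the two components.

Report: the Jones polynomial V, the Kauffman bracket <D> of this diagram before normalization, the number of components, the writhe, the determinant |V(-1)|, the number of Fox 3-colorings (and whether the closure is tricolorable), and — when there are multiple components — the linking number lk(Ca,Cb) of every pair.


V = 1
<D> = 1 (w = 0)
1 component over 12 crossings, w = 0
3 Fox colorings among 3^12, |V(-1)| = 1: not tricolorable
why: w = 0 (over 12 crossings) is diagram-only; (-A^3)^(0) removes it from V


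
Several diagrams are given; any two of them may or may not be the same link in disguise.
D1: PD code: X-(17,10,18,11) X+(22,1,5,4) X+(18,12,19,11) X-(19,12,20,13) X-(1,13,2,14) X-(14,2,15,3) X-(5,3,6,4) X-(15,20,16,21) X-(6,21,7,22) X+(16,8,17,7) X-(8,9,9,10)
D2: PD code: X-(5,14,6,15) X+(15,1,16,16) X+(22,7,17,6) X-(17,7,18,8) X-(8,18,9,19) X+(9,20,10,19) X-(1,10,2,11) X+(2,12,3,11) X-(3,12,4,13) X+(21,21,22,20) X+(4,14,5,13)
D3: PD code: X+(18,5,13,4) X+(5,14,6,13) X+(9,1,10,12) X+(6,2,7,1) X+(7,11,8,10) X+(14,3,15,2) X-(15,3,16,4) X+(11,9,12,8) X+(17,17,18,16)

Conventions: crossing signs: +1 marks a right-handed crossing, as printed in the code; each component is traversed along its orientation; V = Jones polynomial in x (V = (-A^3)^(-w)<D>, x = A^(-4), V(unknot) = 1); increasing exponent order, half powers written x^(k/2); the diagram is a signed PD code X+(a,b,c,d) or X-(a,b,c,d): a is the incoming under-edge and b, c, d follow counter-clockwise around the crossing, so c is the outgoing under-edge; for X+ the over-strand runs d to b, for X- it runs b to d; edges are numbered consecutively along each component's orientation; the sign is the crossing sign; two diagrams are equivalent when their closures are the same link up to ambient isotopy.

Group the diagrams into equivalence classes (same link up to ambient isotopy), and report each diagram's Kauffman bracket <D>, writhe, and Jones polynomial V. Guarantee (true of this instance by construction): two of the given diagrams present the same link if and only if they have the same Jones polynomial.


grouping into links: {D1} | {D2} | {D3}
V(D1) = -x^(-5/2) - x^(-1/2)  (w -5, c 11, <D> = A^-13 + A^-5)
D2 (bracket A + A^5; 11 crossings at w = +1): V = -x^(-1/2) - x^(1/2)
V(D3) = -x^(3/2) - 2x^(7/2) + x^(9/2) - x^(11/2) + x^(13/2)  [9 crossings, <D> = -A^-5 + A^-1 - A^3 + 2A^7 + A^15, w = +7]
why: comparing 3 Jones polynomials yields 3 groups


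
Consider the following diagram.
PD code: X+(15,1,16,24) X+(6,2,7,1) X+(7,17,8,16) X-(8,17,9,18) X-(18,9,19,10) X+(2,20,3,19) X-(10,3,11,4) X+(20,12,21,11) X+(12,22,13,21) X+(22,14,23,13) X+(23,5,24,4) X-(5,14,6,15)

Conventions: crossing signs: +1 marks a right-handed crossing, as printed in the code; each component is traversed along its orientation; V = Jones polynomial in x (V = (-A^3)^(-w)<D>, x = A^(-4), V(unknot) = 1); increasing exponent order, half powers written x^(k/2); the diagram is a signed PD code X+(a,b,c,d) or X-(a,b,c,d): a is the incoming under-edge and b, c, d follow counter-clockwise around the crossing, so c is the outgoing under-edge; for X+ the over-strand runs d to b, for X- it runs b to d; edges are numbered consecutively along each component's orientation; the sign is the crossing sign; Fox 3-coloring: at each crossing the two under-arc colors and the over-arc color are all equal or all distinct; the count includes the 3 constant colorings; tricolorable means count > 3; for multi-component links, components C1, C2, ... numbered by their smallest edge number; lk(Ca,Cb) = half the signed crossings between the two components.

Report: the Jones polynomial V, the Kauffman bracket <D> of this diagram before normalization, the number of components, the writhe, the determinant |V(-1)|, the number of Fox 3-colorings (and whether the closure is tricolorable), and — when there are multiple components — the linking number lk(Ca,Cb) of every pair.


V(x) = -1 + 3x - 3x^2 + 5x^3 - 5x^4 + 4x^5 - 3x^6 + 2x^7 - x^8
bracket: -A^-20 + 2A^-16 - 3A^-12 + 4A^-8 - 5A^-4 + 5 - 3A^4 + 3A^8 - A^12, w = +4
1 component, writhe +4, over 12 crossings
det 27, colorings 9 of 3^12 — tricolorable
observation: det 27 = |V(-1)|; divisible by 3, so tricolorable


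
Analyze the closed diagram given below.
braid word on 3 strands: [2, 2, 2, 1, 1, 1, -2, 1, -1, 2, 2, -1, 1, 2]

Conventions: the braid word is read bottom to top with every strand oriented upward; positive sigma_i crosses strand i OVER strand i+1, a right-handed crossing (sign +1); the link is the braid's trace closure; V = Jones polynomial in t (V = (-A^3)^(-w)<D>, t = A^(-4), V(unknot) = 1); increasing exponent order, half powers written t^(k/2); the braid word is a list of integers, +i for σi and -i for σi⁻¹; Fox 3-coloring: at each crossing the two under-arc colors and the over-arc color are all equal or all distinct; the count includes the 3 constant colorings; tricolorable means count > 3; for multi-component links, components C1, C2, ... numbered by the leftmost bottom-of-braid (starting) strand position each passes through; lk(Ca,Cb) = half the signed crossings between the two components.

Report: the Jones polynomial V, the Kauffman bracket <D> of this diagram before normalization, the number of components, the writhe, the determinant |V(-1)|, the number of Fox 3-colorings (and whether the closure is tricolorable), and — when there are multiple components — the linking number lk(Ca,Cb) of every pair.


Jones polynomial: V(t) = t^3 + 2t^5 - 2t^6 + 2t^7 - 3t^8 + 2t^9 - 2t^10 + t^11
<D> = A^-20 - 2A^-16 + 2A^-12 - 3A^-8 + 2A^-4 - 2 + 2A^4 + A^12; writhe +8
components 1, writhe +8 (14 crossings)
3-colorings: 9 of 3^14, det 15 — tricolorable
note: det 15 = |V(-1)|; divisible by 3, so tricolorable


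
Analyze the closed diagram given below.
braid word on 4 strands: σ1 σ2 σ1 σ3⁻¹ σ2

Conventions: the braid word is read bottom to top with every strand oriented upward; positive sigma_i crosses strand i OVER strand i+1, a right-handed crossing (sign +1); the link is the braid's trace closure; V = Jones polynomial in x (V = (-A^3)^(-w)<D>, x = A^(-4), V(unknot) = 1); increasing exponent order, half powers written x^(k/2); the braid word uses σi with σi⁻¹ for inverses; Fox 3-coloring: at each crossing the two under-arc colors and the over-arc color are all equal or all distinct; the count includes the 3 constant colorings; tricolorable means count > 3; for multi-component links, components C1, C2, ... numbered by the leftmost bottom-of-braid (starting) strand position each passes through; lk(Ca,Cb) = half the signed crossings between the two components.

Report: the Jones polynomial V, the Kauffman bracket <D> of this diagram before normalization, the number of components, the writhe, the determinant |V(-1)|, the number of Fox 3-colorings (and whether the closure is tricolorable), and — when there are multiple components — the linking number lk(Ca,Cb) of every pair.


V = x + x^3 - x^4
<D> = A^-7 - A^-3 - A^5 (w = +3)
1 component over 5 crossings, w = +3
9 Fox colorings among 3^5, |V(-1)| = 3: tricolorable
why: the span of V is 3, forcing >= 3 crossings in any diagram


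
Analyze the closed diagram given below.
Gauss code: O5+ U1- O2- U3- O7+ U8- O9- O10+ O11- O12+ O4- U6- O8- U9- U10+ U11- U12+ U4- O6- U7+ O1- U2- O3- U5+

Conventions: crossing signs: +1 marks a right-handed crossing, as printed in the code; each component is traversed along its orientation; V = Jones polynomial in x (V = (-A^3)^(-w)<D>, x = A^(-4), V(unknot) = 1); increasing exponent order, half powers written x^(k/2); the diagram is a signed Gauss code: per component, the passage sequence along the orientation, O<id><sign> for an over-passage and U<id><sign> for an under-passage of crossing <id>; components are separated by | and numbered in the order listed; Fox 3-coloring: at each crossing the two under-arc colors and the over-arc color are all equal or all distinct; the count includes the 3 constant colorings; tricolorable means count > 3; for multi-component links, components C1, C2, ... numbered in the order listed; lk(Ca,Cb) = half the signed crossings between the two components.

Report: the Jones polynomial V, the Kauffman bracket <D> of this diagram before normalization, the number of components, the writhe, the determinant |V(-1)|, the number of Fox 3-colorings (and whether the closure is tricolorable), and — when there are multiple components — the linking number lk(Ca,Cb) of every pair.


V = x^-8 - 2x^-7 + x^-6 - 2x^-5 + 2x^-4 + x^-2
<D> = A^-4 + 2A^4 - 2A^8 + A^12 - 2A^16 + A^20 (w = -4)
1 component over 12 crossings, w = -4
27 Fox colorings among 3^12, |V(-1)| = 9: tricolorable
why: det 9 = |V(-1)|; divisible by 3, so tricolorable


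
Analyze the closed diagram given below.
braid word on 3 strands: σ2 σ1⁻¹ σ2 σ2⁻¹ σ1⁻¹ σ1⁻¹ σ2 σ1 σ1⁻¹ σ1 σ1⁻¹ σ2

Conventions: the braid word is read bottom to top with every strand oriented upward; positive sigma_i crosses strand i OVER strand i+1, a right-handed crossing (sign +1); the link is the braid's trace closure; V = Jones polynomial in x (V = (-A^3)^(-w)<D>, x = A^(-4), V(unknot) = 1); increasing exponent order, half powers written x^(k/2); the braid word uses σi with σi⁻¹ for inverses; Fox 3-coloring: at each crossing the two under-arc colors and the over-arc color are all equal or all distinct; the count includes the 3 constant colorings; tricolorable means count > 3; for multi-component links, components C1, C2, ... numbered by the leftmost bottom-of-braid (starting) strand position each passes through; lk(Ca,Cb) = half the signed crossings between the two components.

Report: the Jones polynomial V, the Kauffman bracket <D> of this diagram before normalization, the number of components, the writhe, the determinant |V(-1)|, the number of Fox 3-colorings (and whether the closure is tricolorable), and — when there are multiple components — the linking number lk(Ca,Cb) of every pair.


V = -x^-3 + x^-2 - x^-1 + 3 - x + x^2 - x^3
<D> = -A^-12 + A^-8 - A^-4 + 3 - A^4 + A^8 - A^12 (w = 0)
1 component over 12 crossings, w = 0
27 Fox colorings among 3^12, |V(-1)| = 9: tricolorable
why: w = 0 shifts under R1 moves; the (-A^3)^(0) factor cancels that in V


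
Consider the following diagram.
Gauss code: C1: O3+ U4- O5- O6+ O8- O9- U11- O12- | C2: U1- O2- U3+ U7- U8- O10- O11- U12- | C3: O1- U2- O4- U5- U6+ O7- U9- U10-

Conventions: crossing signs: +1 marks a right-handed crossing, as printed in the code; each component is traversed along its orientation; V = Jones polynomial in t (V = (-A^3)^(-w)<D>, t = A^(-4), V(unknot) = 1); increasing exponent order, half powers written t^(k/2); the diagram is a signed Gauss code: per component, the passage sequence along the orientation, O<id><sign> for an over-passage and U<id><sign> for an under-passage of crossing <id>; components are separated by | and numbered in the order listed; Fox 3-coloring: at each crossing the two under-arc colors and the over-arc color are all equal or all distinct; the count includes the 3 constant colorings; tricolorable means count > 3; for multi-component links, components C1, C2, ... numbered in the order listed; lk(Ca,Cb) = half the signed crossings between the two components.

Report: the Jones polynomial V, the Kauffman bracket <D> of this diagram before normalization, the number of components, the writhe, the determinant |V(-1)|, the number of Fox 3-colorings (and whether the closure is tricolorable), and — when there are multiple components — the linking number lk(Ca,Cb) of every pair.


V = t^-9 + t^-7 + t^-5 + t^-3
<D> = A^-12 + A^-4 + A^4 + A^12 (w = -8)
3 components over 12 crossings, w = -8
lk(C1,C2): -1
lk(C1,C3) = -1
linking number lk(C2,C3) = -2
3 Fox colorings among 3^12, |V(-1)| = 4: not tricolorable
why: the 3 component pairs carry total linking -4


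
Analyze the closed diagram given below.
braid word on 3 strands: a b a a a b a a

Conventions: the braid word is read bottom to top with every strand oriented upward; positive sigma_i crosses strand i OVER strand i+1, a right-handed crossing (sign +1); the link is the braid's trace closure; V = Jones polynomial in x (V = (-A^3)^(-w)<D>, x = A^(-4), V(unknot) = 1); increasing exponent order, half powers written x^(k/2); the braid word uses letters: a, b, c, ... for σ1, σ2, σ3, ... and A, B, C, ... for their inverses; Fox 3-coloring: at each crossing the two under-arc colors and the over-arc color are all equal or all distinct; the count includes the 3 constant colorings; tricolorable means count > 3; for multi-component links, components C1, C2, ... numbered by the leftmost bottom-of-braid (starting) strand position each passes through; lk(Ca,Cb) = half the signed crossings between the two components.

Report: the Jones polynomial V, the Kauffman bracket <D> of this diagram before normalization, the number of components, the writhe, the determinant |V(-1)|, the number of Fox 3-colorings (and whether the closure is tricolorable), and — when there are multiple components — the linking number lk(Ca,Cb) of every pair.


Jones polynomial: V(x) = x^3 + x^5 - x^8
<D> = -A^-8 + A^4 + A^12; writhe +8
components 1, writhe +8 (8 crossings)
3-colorings: 9 of 3^8, det 3 — tricolorable
note: w = +8 shifts under R1 moves; the (-A^3)^(-8) factor cancels that in V


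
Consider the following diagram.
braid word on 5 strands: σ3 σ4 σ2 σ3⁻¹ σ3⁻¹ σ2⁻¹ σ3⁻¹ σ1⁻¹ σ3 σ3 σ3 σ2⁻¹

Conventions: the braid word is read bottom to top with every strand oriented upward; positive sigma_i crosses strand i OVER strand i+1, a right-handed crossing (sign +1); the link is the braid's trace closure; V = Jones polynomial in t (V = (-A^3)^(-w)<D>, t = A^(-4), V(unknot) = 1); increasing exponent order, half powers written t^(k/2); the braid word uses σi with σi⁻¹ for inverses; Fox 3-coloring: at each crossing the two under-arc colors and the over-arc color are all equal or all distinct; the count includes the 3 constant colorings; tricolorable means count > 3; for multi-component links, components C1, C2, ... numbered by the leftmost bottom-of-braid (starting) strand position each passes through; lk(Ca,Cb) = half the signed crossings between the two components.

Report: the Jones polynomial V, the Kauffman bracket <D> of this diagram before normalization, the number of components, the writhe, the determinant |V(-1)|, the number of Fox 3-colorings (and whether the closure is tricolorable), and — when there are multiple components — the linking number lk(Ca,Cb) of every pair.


V(t) = -t^-3 + t^-2 - t^-1 + 3 - t + t^2 - t^3
bracket: -A^-12 + A^-8 - A^-4 + 3 - A^4 + A^8 - A^12, w = 0
1 component, writhe 0, over 12 crossings
det 9, colorings 27 of 3^12 — tricolorable
observation: V is palindromic (span 6, det 9): t -> 1/t fixes it; necessary, not sufficient, for amphichirality


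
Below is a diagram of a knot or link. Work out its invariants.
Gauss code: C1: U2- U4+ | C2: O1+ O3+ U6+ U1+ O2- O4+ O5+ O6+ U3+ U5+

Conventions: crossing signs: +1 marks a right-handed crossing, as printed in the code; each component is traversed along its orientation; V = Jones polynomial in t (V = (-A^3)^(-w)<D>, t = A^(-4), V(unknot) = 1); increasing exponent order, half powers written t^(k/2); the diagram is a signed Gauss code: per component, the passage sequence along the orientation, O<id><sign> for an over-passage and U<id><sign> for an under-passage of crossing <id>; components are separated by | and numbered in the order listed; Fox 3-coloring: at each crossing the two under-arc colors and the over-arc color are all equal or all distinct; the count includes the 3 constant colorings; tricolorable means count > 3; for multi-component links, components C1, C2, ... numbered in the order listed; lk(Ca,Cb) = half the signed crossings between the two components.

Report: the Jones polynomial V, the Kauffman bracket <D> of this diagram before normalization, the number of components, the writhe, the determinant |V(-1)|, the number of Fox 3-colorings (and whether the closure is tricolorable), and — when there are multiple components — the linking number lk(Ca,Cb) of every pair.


V = -t^(1/2) - t^(3/2) - t^(5/2) + t^(9/2)
<D> = A^-6 - A^2 - A^6 - A^10 (w = +4)
2 components over 6 crossings, w = +4
lk(C1,C2): 0
27 Fox colorings among 3^6, |V(-1)| = 0: tricolorable
why: every pair of the 2 components has lk = 0


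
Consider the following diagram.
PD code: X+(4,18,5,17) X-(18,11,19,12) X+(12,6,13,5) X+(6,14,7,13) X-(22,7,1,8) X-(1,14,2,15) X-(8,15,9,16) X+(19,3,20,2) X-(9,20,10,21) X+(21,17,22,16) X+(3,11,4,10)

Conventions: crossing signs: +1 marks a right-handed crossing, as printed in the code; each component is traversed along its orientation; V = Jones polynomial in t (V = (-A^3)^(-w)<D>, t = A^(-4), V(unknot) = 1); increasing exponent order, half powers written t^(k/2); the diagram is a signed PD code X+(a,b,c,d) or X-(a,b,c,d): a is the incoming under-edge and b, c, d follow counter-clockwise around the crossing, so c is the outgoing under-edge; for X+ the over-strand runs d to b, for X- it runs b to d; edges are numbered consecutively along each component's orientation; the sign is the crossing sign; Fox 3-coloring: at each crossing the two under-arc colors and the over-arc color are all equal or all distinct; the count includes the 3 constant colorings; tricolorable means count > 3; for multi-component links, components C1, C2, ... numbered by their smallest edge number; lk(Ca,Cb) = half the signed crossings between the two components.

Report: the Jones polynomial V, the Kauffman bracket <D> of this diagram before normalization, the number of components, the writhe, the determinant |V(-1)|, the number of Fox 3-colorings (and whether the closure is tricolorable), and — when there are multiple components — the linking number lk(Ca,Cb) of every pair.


V = t^-2 - t^-1 + 2 - 2t + t^2 - t^3 + t^4
<D> = -A^-13 + A^-9 - A^-5 + 2A^-1 - 2A^3 + A^7 - A^11 (w = +1)
1 component over 11 crossings, w = +1
9 Fox colorings among 3^11, |V(-1)| = 9: tricolorable
why: the span of V is 6, forcing >= 6 crossings in any diagram


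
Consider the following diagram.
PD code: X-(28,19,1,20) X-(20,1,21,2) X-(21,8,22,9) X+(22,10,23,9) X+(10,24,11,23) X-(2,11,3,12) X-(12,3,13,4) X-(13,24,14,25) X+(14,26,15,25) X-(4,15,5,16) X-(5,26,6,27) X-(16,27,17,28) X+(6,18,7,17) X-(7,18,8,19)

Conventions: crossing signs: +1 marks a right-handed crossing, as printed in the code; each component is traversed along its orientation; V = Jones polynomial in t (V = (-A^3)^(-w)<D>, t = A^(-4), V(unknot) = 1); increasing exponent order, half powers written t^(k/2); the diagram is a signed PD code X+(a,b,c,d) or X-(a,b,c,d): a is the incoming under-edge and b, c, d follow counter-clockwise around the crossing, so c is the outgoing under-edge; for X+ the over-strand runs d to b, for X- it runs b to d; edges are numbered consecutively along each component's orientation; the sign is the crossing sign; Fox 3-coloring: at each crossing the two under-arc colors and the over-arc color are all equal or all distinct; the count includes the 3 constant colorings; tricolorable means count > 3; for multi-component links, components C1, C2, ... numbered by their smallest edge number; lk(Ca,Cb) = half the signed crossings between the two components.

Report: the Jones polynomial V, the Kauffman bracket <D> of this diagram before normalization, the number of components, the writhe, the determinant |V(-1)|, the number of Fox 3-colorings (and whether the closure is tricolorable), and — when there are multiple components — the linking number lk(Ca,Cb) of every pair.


Jones polynomial: V(t) = t^-8 - 2t^-7 + t^-6 - 2t^-5 + 2t^-4 + t^-2
<D> = A^-10 + 2A^-2 - 2A^2 + A^6 - 2A^10 + A^14; writhe -6
components 1, writhe -6 (14 crossings)
3-colorings: 27 of 3^14, det 9 — tricolorable
note: w = -6 shifts under R1 moves; the (-A^3)^(6) factor cancels that in V


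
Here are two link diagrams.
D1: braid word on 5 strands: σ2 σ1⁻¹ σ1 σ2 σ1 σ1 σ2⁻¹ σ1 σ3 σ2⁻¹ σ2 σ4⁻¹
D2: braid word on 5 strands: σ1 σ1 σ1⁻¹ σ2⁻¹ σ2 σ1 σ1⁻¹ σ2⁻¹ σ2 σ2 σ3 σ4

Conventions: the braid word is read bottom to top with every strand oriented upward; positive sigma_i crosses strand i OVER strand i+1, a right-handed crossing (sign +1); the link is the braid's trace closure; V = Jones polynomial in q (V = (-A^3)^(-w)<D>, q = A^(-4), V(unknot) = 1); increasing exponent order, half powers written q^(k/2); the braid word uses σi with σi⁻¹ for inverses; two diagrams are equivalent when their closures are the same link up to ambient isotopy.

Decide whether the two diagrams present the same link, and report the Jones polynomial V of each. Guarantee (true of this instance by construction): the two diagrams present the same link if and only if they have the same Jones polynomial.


equivalent: no
D1 (bracket -A^-12 + A^-8 - A^-4 + 2 - A^4 + A^8; 12 crossings at w = +4): V = q - q^2 + 2q^3 - q^4 + q^5 - q^6
D2 (bracket A^12; 12 crossings at w = +4): V = 1
key observation: 2 values of V(q) split the 2 diagrams


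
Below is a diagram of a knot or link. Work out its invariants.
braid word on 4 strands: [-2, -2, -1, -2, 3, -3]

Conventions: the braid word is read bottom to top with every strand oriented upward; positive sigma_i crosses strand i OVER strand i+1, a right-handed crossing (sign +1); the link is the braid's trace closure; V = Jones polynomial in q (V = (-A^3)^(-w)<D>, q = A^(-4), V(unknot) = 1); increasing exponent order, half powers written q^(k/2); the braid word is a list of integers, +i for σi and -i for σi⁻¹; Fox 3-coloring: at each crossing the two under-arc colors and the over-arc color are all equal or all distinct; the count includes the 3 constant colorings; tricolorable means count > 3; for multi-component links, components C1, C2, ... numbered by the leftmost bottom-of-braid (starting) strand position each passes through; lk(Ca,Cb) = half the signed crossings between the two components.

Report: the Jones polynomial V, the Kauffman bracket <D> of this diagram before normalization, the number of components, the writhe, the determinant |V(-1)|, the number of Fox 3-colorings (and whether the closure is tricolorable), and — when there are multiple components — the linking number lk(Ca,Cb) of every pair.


Jones polynomial: V(q) = q^(-9/2) - q^(-5/2) - q^(-3/2) - q^(-1/2)
<D> = -A^-10 - A^-6 - A^-2 + A^6; writhe -4
components 2, writhe -4 (6 crossings)
linking number lk(C1,C2) = 0
3-colorings: 27 of 3^6, det 0 — tricolorable
note: span 4 respects span(V) <= c + mu - 1 = 7 for this 2-component diagram


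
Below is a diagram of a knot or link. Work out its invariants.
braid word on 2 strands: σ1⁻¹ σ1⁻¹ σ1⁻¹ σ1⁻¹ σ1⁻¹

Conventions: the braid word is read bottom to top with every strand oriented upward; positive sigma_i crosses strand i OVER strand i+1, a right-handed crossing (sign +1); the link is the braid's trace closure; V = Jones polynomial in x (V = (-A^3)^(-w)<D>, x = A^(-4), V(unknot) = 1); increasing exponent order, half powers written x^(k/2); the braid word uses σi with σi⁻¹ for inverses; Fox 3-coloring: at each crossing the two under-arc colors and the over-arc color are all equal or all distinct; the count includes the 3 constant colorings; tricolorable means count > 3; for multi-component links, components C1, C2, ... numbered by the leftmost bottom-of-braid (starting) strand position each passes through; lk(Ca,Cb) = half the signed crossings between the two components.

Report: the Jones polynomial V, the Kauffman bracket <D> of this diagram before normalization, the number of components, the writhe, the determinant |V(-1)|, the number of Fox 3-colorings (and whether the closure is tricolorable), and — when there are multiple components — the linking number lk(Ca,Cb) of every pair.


Jones polynomial: V(x) = -x^-7 + x^-6 - x^-5 + x^-4 + x^-2
<D> = -A^-7 - A + A^5 - A^9 + A^13; writhe -5
components 1, writhe -5 (5 crossings)
3-colorings: 3 of 3^5, det 5 — not tricolorable
note: |V(-1)| = 5: so not tricolorable, since 3 does not divide 5


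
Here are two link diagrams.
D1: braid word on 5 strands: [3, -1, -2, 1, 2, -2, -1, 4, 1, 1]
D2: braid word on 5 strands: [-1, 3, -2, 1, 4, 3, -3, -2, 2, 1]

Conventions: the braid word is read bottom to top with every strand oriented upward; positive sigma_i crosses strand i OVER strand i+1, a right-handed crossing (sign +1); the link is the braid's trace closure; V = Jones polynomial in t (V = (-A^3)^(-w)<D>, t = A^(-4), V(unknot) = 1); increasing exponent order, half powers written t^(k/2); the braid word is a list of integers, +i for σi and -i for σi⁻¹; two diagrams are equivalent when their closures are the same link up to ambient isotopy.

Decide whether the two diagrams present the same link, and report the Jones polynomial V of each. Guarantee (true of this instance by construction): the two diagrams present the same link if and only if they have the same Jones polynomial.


equivalent: yes
V(D1) = 1  (w +2, c 10, <D> = A^6)
V(D2) = 1  [10 crossings, <D> = A^6, w = +2]
key observation: from 10 to 10 crossings by R-moves: one link, two diagrams


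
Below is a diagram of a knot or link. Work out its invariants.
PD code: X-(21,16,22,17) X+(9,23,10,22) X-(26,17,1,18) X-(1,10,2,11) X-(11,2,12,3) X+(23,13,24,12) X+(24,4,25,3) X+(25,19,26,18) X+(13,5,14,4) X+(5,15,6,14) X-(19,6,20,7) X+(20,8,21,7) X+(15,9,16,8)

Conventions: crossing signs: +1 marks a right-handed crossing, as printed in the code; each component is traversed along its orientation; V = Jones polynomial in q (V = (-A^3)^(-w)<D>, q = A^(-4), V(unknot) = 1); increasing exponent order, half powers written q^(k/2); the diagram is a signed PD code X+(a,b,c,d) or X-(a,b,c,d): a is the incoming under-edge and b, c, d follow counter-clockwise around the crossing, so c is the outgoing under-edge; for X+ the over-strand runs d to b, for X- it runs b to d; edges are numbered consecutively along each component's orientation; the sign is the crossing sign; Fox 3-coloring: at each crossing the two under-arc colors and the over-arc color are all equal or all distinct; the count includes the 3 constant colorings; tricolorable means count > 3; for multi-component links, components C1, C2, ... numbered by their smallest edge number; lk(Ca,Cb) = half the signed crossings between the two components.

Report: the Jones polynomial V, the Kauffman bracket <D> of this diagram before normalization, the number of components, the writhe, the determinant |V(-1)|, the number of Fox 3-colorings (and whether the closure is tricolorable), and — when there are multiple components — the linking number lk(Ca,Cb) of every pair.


Jones polynomial: V(q) = q + q^3 - q^4
<D> = A^-7 - A^-3 - A^5; writhe +3
components 1, writhe +3 (13 crossings)
3-colorings: 9 of 3^13, det 3 — tricolorable
note: w = +3 (over 13 crossings) is diagram-only; (-A^3)^(-3) removes it from V


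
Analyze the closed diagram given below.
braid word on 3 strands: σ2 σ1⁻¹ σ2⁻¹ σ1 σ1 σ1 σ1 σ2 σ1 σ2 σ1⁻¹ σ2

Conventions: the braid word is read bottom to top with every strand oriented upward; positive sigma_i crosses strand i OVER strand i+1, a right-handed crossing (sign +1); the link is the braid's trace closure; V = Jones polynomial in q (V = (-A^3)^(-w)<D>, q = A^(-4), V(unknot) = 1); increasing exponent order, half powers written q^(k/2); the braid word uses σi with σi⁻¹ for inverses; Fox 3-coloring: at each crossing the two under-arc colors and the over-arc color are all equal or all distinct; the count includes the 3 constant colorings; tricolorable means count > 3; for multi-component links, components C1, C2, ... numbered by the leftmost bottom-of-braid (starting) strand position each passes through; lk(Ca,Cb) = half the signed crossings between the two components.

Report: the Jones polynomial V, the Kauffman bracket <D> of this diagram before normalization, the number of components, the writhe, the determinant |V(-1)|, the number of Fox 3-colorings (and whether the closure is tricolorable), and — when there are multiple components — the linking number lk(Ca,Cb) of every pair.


V(q) = q^3 + q^5 - q^6 + q^7 - q^8 + q^9 - q^10
bracket: -A^-22 + A^-18 - A^-14 + A^-10 - A^-6 + A^-2 + A^6, w = +6
1 component, writhe +6, over 12 crossings
det 7, colorings 3 of 3^12 — not tricolorable
observation: |V(-1)| = 7: so not tricolorable, since 3 does not divide 7


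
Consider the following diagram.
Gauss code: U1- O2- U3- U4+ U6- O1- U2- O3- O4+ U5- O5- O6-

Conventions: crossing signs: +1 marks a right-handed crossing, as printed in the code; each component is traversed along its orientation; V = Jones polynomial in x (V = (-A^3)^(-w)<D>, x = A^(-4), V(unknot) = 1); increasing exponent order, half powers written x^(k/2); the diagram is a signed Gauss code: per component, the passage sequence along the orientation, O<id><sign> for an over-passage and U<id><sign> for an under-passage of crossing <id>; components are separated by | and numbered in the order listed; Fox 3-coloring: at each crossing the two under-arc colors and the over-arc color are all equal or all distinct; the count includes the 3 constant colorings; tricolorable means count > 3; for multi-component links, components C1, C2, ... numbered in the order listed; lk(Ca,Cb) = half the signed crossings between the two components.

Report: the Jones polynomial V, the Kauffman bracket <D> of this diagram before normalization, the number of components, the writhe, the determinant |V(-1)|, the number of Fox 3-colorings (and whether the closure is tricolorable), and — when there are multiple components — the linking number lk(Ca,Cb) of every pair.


V(x) = -x^-4 + x^-3 + x^-1
bracket: A^-8 + 1 - A^4, w = -4
1 component, writhe -4, over 6 crossings
det 3, colorings 9 of 3^6 — tricolorable
observation: V spans 3 powers of x: at least 3 crossings in any diagram


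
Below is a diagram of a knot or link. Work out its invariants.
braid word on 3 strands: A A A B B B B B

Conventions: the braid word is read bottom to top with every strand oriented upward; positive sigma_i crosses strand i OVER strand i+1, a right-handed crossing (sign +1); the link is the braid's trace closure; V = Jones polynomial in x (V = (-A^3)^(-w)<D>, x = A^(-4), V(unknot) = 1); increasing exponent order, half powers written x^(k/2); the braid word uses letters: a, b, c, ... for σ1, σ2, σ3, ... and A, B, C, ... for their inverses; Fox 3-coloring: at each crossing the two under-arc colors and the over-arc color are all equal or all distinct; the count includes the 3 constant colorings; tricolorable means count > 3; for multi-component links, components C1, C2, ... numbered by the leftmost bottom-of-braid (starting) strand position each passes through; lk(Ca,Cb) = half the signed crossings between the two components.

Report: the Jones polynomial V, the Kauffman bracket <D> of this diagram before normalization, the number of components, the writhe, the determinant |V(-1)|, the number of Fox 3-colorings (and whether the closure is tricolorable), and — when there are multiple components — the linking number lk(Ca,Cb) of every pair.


V(x) = x^-11 - 2x^-10 + 2x^-9 - 3x^-8 + 2x^-7 - 2x^-6 + 2x^-5 + x^-3
bracket: A^-12 + 2A^-4 - 2 + 2A^4 - 3A^8 + 2A^12 - 2A^16 + A^20, w = -8
1 component, writhe -8, over 8 crossings
det 15, colorings 9 of 3^8 — tricolorable
observation: V spans 8 powers of x: at least 8 crossings in any diagram


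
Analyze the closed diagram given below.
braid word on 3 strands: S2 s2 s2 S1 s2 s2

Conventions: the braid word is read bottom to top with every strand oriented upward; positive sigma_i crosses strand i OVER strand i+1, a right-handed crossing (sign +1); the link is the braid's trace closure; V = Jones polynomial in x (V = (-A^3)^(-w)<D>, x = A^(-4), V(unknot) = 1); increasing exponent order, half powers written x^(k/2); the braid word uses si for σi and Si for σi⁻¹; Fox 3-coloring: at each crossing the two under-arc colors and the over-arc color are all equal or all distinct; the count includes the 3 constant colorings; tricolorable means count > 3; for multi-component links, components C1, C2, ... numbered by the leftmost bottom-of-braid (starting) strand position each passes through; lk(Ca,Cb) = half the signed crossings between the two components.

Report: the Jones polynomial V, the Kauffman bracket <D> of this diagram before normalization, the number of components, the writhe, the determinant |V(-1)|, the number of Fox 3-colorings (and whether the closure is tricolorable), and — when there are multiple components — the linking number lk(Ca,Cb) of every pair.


Jones polynomial: V(x) = x + x^3 - x^4
<D> = -A^-10 + A^-6 + A^2; writhe +2
components 1, writhe +2 (6 crossings)
3-colorings: 9 of 3^6, det 3 — tricolorable
note: inverse pairs cancel, leaving σ2 σ1⁻¹ σ2 σ2


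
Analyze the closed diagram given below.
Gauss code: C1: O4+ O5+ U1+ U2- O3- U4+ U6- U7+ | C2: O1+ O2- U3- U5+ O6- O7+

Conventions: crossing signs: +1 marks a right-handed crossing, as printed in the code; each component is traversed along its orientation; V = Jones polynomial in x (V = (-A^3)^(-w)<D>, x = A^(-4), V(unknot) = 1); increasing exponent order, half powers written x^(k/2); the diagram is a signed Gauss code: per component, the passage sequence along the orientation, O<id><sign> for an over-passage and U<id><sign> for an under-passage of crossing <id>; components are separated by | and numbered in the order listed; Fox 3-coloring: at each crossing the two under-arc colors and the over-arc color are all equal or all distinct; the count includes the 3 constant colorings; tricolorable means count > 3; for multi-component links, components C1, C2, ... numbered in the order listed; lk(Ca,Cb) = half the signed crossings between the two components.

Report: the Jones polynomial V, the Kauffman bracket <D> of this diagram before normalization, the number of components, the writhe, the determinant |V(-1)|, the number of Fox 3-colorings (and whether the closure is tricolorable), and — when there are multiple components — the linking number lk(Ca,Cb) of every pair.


V = -x^(-1/2) - x^(1/2)
<D> = A + A^5 (w = +1)
2 components over 7 crossings, w = +1
lk(C1,C2): 0
9 Fox colorings among 3^7, |V(-1)| = 0: tricolorable
why: all 2 components of this link are unlinked algebraically


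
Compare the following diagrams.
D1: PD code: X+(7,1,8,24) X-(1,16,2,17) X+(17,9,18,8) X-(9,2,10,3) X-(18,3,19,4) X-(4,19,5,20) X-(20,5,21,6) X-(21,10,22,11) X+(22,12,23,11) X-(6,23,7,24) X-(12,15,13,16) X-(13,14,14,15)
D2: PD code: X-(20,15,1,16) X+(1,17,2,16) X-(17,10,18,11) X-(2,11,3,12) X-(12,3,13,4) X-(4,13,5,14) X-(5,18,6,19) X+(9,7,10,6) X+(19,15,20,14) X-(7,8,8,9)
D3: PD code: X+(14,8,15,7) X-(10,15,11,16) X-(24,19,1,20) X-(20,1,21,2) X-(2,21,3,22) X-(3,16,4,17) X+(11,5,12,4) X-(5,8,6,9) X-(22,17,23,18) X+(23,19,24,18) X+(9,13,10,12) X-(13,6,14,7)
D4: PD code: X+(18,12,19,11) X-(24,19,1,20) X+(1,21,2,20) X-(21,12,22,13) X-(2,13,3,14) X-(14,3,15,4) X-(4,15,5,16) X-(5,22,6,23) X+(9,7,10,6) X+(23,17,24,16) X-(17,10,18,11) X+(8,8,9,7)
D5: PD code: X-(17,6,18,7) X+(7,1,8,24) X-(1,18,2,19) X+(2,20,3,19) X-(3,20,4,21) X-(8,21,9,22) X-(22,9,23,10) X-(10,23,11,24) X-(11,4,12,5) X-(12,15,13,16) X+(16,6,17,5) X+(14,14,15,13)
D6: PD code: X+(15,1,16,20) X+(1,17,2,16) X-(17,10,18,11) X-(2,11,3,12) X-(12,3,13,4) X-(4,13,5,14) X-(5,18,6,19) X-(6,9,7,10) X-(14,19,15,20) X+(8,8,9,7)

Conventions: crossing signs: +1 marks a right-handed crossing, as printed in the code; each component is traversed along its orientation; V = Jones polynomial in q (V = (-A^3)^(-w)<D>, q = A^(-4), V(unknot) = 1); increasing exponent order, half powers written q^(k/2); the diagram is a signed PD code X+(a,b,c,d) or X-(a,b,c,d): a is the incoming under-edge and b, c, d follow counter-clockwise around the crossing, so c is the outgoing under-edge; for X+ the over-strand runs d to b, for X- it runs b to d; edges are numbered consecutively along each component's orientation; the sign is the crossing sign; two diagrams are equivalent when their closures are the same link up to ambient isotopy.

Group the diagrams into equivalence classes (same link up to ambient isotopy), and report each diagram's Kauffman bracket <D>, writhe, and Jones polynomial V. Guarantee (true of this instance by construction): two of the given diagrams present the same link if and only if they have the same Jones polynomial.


equivalence classes: {D1, D2, D4, D5, D6} | {D3}
D1 (bracket A^-14 - A^-10 + 2A^-6 - A^-2 + A^2 - A^6; 12 crossings at w = -6): V = -q^-6 + q^-5 - q^-4 + 2q^-3 - q^-2 + q^-1
V(D2) = -q^-6 + q^-5 - q^-4 + 2q^-3 - q^-2 + q^-1  [10 crossings, <D> = A^-8 - A^-4 + 2 - A^4 + A^8 - A^12, w = -4]
D3 (bracket A^-8 + 1 - A^4; 12 crossings at w = -4): V = -q^-4 + q^-3 + q^-1
V(D4) = -q^-6 + q^-5 - q^-4 + 2q^-3 - q^-2 + q^-1  (w -2, c 12, <D> = A^-2 - A^2 + 2A^6 - A^10 + A^14 - A^18)
V(D5) = -q^-6 + q^-5 - q^-4 + 2q^-3 - q^-2 + q^-1  [12 crossings, <D> = A^-8 - A^-4 + 2 - A^4 + A^8 - A^12, w = -4]
V(D6) = -q^-6 + q^-5 - q^-4 + 2q^-3 - q^-2 + q^-1  [10 crossings, <D> = A^-8 - A^-4 + 2 - A^4 + A^8 - A^12, w = -4]
key observation: comparing 6 Jones polynomials yields 2 groups


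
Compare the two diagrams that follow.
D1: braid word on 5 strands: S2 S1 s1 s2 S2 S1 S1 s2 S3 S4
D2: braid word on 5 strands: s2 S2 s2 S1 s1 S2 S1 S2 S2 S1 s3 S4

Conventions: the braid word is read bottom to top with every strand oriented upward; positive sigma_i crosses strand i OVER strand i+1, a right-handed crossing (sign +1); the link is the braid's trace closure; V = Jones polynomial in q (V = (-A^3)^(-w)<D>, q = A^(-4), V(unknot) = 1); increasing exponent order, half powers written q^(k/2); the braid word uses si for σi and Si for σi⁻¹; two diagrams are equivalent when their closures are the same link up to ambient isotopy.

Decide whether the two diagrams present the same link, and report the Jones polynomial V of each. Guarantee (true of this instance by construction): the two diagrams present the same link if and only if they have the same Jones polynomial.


equivalent: no
V(D1) = q^-3 + q^-2 + q^-1 + 1  (w -4, c 10, <D> = A^-12 + A^-8 + A^-4 + 1)
V(D2) = q^-5 + 2q^-3 + q^-1  [12 crossings, <D> = A^-8 + 2 + A^8, w = -4]
key observation: 2 values of V(q) split the 2 diagrams


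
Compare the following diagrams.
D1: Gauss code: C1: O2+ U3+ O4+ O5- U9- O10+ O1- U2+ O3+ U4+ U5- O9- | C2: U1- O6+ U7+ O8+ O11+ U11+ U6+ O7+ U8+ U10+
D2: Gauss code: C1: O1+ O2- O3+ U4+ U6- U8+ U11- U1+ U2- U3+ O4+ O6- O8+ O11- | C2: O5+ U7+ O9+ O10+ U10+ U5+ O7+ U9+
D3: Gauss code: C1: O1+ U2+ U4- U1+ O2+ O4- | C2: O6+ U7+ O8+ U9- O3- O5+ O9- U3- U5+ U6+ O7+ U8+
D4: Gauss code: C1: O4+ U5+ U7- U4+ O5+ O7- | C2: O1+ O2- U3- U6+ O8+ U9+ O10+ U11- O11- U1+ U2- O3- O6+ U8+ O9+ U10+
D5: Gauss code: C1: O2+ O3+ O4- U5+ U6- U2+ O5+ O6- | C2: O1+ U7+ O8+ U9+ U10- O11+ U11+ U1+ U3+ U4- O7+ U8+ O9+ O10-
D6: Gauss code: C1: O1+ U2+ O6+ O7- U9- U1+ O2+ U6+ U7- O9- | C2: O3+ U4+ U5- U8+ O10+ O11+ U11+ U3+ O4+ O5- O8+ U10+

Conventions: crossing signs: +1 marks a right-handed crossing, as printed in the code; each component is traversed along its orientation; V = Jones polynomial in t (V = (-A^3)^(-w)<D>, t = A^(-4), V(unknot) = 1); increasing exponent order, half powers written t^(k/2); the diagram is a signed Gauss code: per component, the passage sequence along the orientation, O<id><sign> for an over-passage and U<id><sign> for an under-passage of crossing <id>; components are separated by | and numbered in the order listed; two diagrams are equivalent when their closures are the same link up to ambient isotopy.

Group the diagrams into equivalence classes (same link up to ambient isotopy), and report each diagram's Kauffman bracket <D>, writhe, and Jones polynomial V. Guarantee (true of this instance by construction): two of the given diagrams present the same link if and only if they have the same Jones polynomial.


grouping into links: {D1, D2, D3, D4, D5, D6}
V(D1) = -t^(1/2) - t^(3/2) - t^(5/2) + t^(9/2)  (w +5, c 11, <D> = -A^-3 + A^5 + A^9 + A^13)
V(D2) = -t^(1/2) - t^(3/2) - t^(5/2) + t^(9/2)  (w +5, c 11, <D> = -A^-3 + A^5 + A^9 + A^13)
V(D3) = -t^(1/2) - t^(3/2) - t^(5/2) + t^(9/2)  (w +3, c 9, <D> = -A^-9 + A^-1 + A^3 + A^7)
V(D4) = -t^(1/2) - t^(3/2) - t^(5/2) + t^(9/2)  [11 crossings, <D> = -A^-9 + A^-1 + A^3 + A^7, w = +3]
D5 (bracket -A^-3 + A^5 + A^9 + A^13; 11 crossings at w = +5): V = -t^(1/2) - t^(3/2) - t^(5/2) + t^(9/2)
V(D6) = -t^(1/2) - t^(3/2) - t^(5/2) + t^(9/2)  (w +5, c 11, <D> = -A^-3 + A^5 + A^9 + A^13)
key observation: one V(t) for all 6 diagrams — one class (guaranteed)
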